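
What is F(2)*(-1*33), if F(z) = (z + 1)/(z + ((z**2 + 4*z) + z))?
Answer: -99/16 ≈ -6.1875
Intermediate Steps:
F(z) = (1 + z)/(z**2 + 6*z) (F(z) = (1 + z)/(z + (z**2 + 5*z)) = (1 + z)/(z**2 + 6*z))
F(2)*(-1*33) = ((1 + 2)/(2*(6 + 2)))*(-1*33) = ((1/2)*3/8)*(-33) = ((1/2)*(1/8)*3)*(-33) = (3/16)*(-33) = -99/16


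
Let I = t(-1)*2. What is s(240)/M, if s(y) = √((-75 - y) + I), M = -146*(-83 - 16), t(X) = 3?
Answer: I*√309/14454 ≈ 0.0012162*I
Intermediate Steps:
M = 14454 (M = -146*(-99) = 14454)
I = 6 (I = 3*2 = 6)
s(y) = √(-69 - y) (s(y) = √((-75 - y) + 6) = √(-69 - y))
s(240)/M = √(-69 - 1*240)/14454 = √(-69 - 240)*(1/14454) = √(-309)*(1/14454) = (I*√309)*(1/14454) = I*√309/14454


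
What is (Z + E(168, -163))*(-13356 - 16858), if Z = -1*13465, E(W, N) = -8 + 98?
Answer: 404112250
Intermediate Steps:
E(W, N) = 90
Z = -13465
(Z + E(168, -163))*(-13356 - 16858) = (-13465 + 90)*(-13356 - 16858) = -13375*(-30214) = 404112250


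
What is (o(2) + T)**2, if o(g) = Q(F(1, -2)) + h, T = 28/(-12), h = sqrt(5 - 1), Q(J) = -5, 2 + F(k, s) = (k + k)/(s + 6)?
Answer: 256/9 ≈ 28.444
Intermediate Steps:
F(k, s) = -2 + 2*k/(6 + s) (F(k, s) = -2 + (k + k)/(s + 6) = -2 + (2*k)/(6 + s) = -2 + 2*k/(6 + s))
h = 2 (h = sqrt(4) = 2)
T = -7/3 (T = 28*(-1/12) = -7/3 ≈ -2.3333)
o(g) = -3 (o(g) = -5 + 2 = -3)
(o(2) + T)**2 = (-3 - 7/3)**2 = (-16/3)**2 = 256/9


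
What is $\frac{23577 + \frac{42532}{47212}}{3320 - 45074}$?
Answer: $- \frac{139144982}{246411231} \approx -0.56469$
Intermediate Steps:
$\frac{23577 + \frac{42532}{47212}}{3320 - 45074} = \frac{23577 + 42532 \cdot \frac{1}{47212}}{-41754} = \left(23577 + \frac{10633}{11803}\right) \left(- \frac{1}{41754}\right) = \frac{278289964}{11803} \left(- \frac{1}{41754}\right) = - \frac{139144982}{246411231}$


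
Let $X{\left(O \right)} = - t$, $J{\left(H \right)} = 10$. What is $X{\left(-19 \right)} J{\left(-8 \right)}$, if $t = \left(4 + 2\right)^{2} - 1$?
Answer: $-350$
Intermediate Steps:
$t = 35$ ($t = 6^{2} - 1 = 36 - 1 = 35$)
$X{\left(O \right)} = -35$ ($X{\left(O \right)} = \left(-1\right) 35 = -35$)
$X{\left(-19 \right)} J{\left(-8 \right)} = \left(-35\right) 10 = -350$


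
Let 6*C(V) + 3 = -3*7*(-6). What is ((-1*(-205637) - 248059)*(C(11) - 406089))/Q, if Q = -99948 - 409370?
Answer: -17226237907/509318 ≈ -33822.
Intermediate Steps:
C(V) = 41/2 (C(V) = -1/2 + (-3*7*(-6))/6 = -1/2 + (-21*(-6))/6 = -1/2 + (1/6)*126 = -1/2 + 21 = 41/2)
Q = -509318
((-1*(-205637) - 248059)*(C(11) - 406089))/Q = ((-1*(-205637) - 248059)*(41/2 - 406089))/(-509318) = ((205637 - 248059)*(-812137/2))*(-1/509318) = -42422*(-812137/2)*(-1/509318) = 17226237907*(-1/509318) = -17226237907/509318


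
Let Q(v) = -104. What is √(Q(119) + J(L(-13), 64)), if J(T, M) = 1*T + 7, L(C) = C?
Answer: I*√110 ≈ 10.488*I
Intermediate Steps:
J(T, M) = 7 + T (J(T, M) = T + 7 = 7 + T)
√(Q(119) + J(L(-13), 64)) = √(-104 + (7 - 13)) = √(-104 - 6) = √(-110) = I*√110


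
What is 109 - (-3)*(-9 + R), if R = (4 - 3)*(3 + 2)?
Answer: 97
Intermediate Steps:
R = 5 (R = 1*5 = 5)
109 - (-3)*(-9 + R) = 109 - (-3)*(-9 + 5) = 109 - (-3)*(-4) = 109 - 1*12 = 109 - 12 = 97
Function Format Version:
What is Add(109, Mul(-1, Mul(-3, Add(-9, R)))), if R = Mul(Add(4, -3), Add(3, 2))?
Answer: 97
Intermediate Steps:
R = 5 (R = Mul(1, 5) = 5)
Add(109, Mul(-1, Mul(-3, Add(-9, R)))) = Add(109, Mul(-1, Mul(-3, Add(-9, 5)))) = Add(109, Mul(-1, Mul(-3, -4))) = Add(109, Mul(-1, 12)) = Add(109, -12) = 97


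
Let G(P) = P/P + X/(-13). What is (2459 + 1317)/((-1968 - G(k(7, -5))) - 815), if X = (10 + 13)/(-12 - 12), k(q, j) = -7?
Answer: -1178112/868631 ≈ -1.3563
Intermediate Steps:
X = -23/24 (X = 23/(-24) = 23*(-1/24) = -23/24 ≈ -0.95833)
G(P) = 335/312 (G(P) = P/P - 23/24/(-13) = 1 - 23/24*(-1/13) = 1 + 23/312 = 335/312)
(2459 + 1317)/((-1968 - G(k(7, -5))) - 815) = (2459 + 1317)/((-1968 - 1*335/312) - 815) = 3776/((-1968 - 335/312) - 815) = 3776/(-614351/312 - 815) = 3776/(-868631/312) = 3776*(-312/868631) = -1178112/868631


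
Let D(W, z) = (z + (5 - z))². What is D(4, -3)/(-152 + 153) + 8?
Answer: 33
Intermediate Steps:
D(W, z) = 25 (D(W, z) = 5² = 25)
D(4, -3)/(-152 + 153) + 8 = 25/(-152 + 153) + 8 = 25/1 + 8 = 25*1 + 8 = 25 + 8 = 33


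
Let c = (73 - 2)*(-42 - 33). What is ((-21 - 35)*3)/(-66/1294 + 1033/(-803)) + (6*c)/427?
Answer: 7534667838/148350475 ≈ 50.790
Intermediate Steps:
c = -5325 (c = 71*(-75) = -5325)
((-21 - 35)*3)/(-66/1294 + 1033/(-803)) + (6*c)/427 = ((-21 - 35)*3)/(-66/1294 + 1033/(-803)) + (6*(-5325))/427 = (-56*3)/(-66*1/1294 + 1033*(-1/803)) - 31950*1/427 = -168/(-33/647 - 1033/803) - 31950/427 = -168/(-694850/519541) - 31950/427 = -168*(-519541/694850) - 31950/427 = 43641444/347425 - 31950/427 = 7534667838/148350475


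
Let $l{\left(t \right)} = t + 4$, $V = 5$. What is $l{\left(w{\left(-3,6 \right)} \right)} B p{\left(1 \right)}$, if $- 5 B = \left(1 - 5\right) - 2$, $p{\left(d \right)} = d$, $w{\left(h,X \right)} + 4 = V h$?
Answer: $-18$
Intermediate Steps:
$w{\left(h,X \right)} = -4 + 5 h$
$l{\left(t \right)} = 4 + t$
$B = \frac{6}{5}$ ($B = - \frac{\left(1 - 5\right) - 2}{5} = - \frac{-4 - 2}{5} = \left(- \frac{1}{5}\right) \left(-6\right) = \frac{6}{5} \approx 1.2$)
$l{\left(w{\left(-3,6 \right)} \right)} B p{\left(1 \right)} = \left(4 + \left(-4 + 5 \left(-3\right)\right)\right) \frac{6}{5} \cdot 1 = \left(4 - 19\right) \frac{6}{5} \cdot 1 = \left(-15\right) \frac{6}{5} \cdot 1 = \left(-18\right) 1 = -18$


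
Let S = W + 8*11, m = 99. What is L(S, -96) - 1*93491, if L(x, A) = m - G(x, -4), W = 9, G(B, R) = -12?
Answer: -93380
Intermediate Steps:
S = 97 (S = 9 + 8*11 = 9 + 88 = 97)
L(x, A) = 111 (L(x, A) = 99 - 1*(-12) = 99 + 12 = 111)
L(S, -96) - 1*93491 = 111 - 1*93491 = 111 - 93491 = -93380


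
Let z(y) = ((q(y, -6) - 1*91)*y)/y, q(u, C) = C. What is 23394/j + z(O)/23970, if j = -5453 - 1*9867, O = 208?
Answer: -28112011/18361020 ≈ -1.5311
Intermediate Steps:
j = -15320 (j = -5453 - 9867 = -15320)
z(y) = -97 (z(y) = ((-6 - 1*91)*y)/y = ((-6 - 91)*y)/y = (-97*y)/y = -97)
23394/j + z(O)/23970 = 23394/(-15320) - 97/23970 = 23394*(-1/15320) - 97*1/23970 = -11697/7660 - 97/23970 = -28112011/18361020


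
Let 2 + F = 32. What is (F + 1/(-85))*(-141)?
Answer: -359409/85 ≈ -4228.3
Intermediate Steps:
F = 30 (F = -2 + 32 = 30)
(F + 1/(-85))*(-141) = (30 + 1/(-85))*(-141) = (30 - 1/85)*(-141) = (2549/85)*(-141) = -359409/85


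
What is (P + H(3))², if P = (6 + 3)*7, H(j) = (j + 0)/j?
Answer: 4096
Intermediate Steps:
H(j) = 1 (H(j) = j/j = 1)
P = 63 (P = 9*7 = 63)
(P + H(3))² = (63 + 1)² = 64² = 4096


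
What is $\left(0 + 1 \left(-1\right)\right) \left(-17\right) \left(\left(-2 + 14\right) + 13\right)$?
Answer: $425$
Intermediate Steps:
$\left(0 + 1 \left(-1\right)\right) \left(-17\right) \left(\left(-2 + 14\right) + 13\right) = \left(0 - 1\right) \left(-17\right) \left(12 + 13\right) = \left(-1\right) \left(-17\right) 25 = 17 \cdot 25 = 425$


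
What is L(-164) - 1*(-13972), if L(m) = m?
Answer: 13808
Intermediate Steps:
L(-164) - 1*(-13972) = -164 - 1*(-13972) = -164 + 13972 = 13808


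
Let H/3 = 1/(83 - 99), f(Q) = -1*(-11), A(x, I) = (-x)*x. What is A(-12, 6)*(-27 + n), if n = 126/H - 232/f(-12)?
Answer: 1140624/11 ≈ 1.0369e+5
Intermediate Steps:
A(x, I) = -x²
f(Q) = 11
H = -3/16 (H = 3/(83 - 99) = 3/(-16) = 3*(-1/16) = -3/16 ≈ -0.18750)
n = -7624/11 (n = 126/(-3/16) - 232/11 = 126*(-16/3) - 232*1/11 = -672 - 232/11 = -7624/11 ≈ -693.09)
A(-12, 6)*(-27 + n) = (-1*(-12)²)*(-27 - 7624/11) = -1*144*(-7921/11) = -144*(-7921/11) = 1140624/11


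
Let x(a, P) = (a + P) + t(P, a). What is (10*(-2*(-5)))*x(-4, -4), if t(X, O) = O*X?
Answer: 800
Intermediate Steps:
x(a, P) = P + a + P*a (x(a, P) = (a + P) + a*P = (P + a) + P*a = P + a + P*a)
(10*(-2*(-5)))*x(-4, -4) = (10*(-2*(-5)))*(-4 - 4 - 4*(-4)) = (10*10)*(-4 - 4 + 16) = 100*8 = 800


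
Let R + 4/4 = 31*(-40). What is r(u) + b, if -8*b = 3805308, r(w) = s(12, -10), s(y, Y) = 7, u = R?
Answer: -951313/2 ≈ -4.7566e+5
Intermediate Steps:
R = -1241 (R = -1 + 31*(-40) = -1 - 1240 = -1241)
u = -1241
r(w) = 7
b = -951327/2 (b = -⅛*3805308 = -951327/2 ≈ -4.7566e+5)
r(u) + b = 7 - 951327/2 = -951313/2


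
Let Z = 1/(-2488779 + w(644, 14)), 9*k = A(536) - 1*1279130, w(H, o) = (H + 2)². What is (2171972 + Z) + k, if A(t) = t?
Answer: 4204875172477/2071463 ≈ 2.0299e+6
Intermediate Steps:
w(H, o) = (2 + H)²
k = -142066 (k = (536 - 1*1279130)/9 = (536 - 1279130)/9 = (⅑)*(-1278594) = -142066)
Z = -1/2071463 (Z = 1/(-2488779 + (2 + 644)²) = 1/(-2488779 + 646²) = 1/(-2488779 + 417316) = 1/(-2071463) = -1/2071463 ≈ -4.8275e-7)
(2171972 + Z) + k = (2171972 - 1/2071463) - 142066 = 4499159635035/2071463 - 142066 = 4204875172477/2071463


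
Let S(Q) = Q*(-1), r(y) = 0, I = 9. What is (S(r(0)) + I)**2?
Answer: 81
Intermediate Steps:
S(Q) = -Q
(S(r(0)) + I)**2 = (-1*0 + 9)**2 = (0 + 9)**2 = 9**2 = 81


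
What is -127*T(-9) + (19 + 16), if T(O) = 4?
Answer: -473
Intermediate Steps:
-127*T(-9) + (19 + 16) = -127*4 + (19 + 16) = -508 + 35 = -473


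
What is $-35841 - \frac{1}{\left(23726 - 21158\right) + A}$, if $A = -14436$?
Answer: $- \frac{425360987}{11868} \approx -35841.0$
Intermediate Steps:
$-35841 - \frac{1}{\left(23726 - 21158\right) + A} = -35841 - \frac{1}{\left(23726 - 21158\right) - 14436} = -35841 - \frac{1}{2568 - 14436} = -35841 - \frac{1}{-11868} = -35841 - - \frac{1}{11868} = -35841 + \frac{1}{11868} = - \frac{425360987}{11868}$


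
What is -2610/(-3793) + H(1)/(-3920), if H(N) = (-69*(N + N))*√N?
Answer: 5377317/7434280 ≈ 0.72331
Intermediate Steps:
H(N) = -138*N^(3/2) (H(N) = (-138*N)*√N = -138*N^(3/2))
-2610/(-3793) + H(1)/(-3920) = -2610/(-3793) - 138*1^(3/2)/(-3920) = -2610*(-1/3793) - 138*1*(-1/3920) = 2610/3793 - 138*(-1/3920) = 2610/3793 + 69/1960 = 5377317/7434280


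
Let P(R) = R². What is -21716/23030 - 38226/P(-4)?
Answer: -220173059/92120 ≈ -2390.1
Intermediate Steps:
-21716/23030 - 38226/P(-4) = -21716/23030 - 38226/((-4)²) = -21716*1/23030 - 38226/16 = -10858/11515 - 38226*1/16 = -10858/11515 - 19113/8 = -220173059/92120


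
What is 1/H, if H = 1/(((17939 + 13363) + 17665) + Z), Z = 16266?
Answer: 65233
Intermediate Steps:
H = 1/65233 (H = 1/(((17939 + 13363) + 17665) + 16266) = 1/((31302 + 17665) + 16266) = 1/(48967 + 16266) = 1/65233 ≈ 1.5330e-5)
1/H = 1/(1/65233) = 65233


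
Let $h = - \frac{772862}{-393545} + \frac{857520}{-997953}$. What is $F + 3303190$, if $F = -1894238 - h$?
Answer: $\frac{184450182720126478}{130913137795} \approx 1.409 \cdot 10^{6}$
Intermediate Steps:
$h = \frac{144602414362}{130913137795}$ ($h = \left(-772862\right) \left(- \frac{1}{393545}\right) + 857520 \left(- \frac{1}{997953}\right) = \frac{772862}{393545} - \frac{285840}{332651} = \frac{144602414362}{130913137795} \approx 1.1046$)
$F = - \frac{247980784912939572}{130913137795}$ ($F = -1894238 - \frac{144602414362}{130913137795} = - \frac{247980784912939572}{130913137795} \approx -1.8942 \cdot 10^{6}$)
$F + 3303190 = - \frac{247980784912939572}{130913137795} + 3303190 = \frac{184450182720126478}{130913137795}$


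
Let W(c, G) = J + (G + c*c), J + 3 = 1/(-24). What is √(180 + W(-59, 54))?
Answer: √534522/12 ≈ 60.926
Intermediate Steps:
J = -73/24 (J = -3 + 1/(-24) = -3 - 1/24 = -73/24 ≈ -3.0417)
W(c, G) = -73/24 + G + c² (W(c, G) = -73/24 + (G + c*c) = -73/24 + (G + c²) = -73/24 + G + c²)
√(180 + W(-59, 54)) = √(180 + (-73/24 + 54 + (-59)²)) = √(180 + (-73/24 + 54 + 3481)) = √(180 + 84767/24) = √(89087/24) = √534522/12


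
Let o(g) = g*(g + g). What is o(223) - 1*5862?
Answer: 93596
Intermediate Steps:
o(g) = 2*g**2 (o(g) = g*(2*g) = 2*g**2)
o(223) - 1*5862 = 2*223**2 - 1*5862 = 2*49729 - 5862 = 99458 - 5862 = 93596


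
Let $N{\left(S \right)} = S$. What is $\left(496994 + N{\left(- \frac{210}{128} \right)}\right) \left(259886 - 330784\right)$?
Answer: $- \frac{1127544457439}{32} \approx -3.5236 \cdot 10^{10}$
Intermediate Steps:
$\left(496994 + N{\left(- \frac{210}{128} \right)}\right) \left(259886 - 330784\right) = \left(496994 - \frac{210}{128}\right) \left(259886 - 330784\right) = \left(496994 - \frac{105}{64}\right) \left(-70898\right) = \frac{31807511}{64} \left(-70898\right) = - \frac{1127544457439}{32}$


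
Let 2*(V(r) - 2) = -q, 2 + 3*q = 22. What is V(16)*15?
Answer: -20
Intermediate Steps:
q = 20/3 (q = -⅔ + (⅓)*22 = -⅔ + 22/3 = 20/3 ≈ 6.6667)
V(r) = -4/3 (V(r) = 2 + (-1*20/3)/2 = 2 + (½)*(-20/3) = 2 - 10/3 = -4/3)
V(16)*15 = -4/3*15 = -20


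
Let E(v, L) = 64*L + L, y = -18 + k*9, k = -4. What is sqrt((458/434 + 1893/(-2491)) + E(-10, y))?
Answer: 2*I*sqrt(256376078792666)/540547 ≈ 59.243*I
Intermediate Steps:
y = -54 (y = -18 - 4*9 = -18 - 36 = -54)
E(v, L) = 65*L
sqrt((458/434 + 1893/(-2491)) + E(-10, y)) = sqrt((458/434 + 1893/(-2491)) + 65*(-54)) = sqrt((458*(1/434) + 1893*(-1/2491)) - 3510) = sqrt((229/217 - 1893/2491) - 3510) = sqrt(159658/540547 - 3510) = sqrt(-1897160312/540547) = 2*I*sqrt(256376078792666)/540547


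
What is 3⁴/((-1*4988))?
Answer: -81/4988 ≈ -0.016239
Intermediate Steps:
3⁴/((-1*4988)) = 81/(-4988) = 81*(-1/4988) = -81/4988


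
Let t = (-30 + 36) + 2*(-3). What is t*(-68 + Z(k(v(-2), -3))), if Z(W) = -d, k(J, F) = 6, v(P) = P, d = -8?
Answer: 0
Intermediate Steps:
t = 0 (t = 6 - 6 = 0)
Z(W) = 8 (Z(W) = -1*(-8) = 8)
t*(-68 + Z(k(v(-2), -3))) = 0*(-68 + 8) = 0*(-60) = 0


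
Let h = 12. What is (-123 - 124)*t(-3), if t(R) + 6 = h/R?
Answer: 2470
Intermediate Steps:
t(R) = -6 + 12/R
(-123 - 124)*t(-3) = (-123 - 124)*(-6 + 12/(-3)) = -247*(-6 + 12*(-1/3)) = -247*(-6 - 4) = -247*(-10) = 2470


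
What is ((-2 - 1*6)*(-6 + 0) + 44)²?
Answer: 8464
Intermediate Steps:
((-2 - 1*6)*(-6 + 0) + 44)² = ((-2 - 6)*(-6) + 44)² = (-8*(-6) + 44)² = (48 + 44)² = 92² = 8464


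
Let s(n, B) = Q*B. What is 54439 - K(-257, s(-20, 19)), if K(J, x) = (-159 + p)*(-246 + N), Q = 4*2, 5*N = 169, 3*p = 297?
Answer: 41707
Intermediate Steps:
p = 99 (p = (⅓)*297 = 99)
N = 169/5 (N = (⅕)*169 = 169/5 ≈ 33.800)
Q = 8
s(n, B) = 8*B
K(J, x) = 12732 (K(J, x) = (-159 + 99)*(-246 + 169/5) = -60*(-1061/5) = 12732)
54439 - K(-257, s(-20, 19)) = 54439 - 1*12732 = 54439 - 12732 = 41707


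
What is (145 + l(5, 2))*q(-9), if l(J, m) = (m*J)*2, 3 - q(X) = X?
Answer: 1980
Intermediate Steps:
q(X) = 3 - X
l(J, m) = 2*J*m (l(J, m) = (J*m)*2 = 2*J*m)
(145 + l(5, 2))*q(-9) = (145 + 2*5*2)*(3 - 1*(-9)) = (145 + 20)*(3 + 9) = 165*12 = 1980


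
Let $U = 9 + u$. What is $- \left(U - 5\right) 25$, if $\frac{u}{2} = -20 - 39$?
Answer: $2850$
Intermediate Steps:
$u = -118$ ($u = 2 \left(-20 - 39\right) = 2 \left(-59\right) = -118$)
$U = -109$ ($U = 9 - 118 = -109$)
$- \left(U - 5\right) 25 = - \left(-109 - 5\right) 25 = - \left(-114\right) 25 = \left(-1\right) \left(-2850\right) = 2850$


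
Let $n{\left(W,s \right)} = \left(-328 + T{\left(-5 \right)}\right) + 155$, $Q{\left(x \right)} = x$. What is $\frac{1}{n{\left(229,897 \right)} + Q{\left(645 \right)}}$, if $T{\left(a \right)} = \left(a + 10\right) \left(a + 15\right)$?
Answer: $\frac{1}{522} \approx 0.0019157$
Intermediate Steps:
$T{\left(a \right)} = \left(10 + a\right) \left(15 + a\right)$
$n{\left(W,s \right)} = -123$ ($n{\left(W,s \right)} = \left(-328 + \left(150 + \left(-5\right)^{2} + 25 \left(-5\right)\right)\right) + 155 = \left(-328 + \left(150 + 25 - 125\right)\right) + 155 = \left(-328 + 50\right) + 155 = -278 + 155 = -123$)
$\frac{1}{n{\left(229,897 \right)} + Q{\left(645 \right)}} = \frac{1}{-123 + 645} = \frac{1}{522}$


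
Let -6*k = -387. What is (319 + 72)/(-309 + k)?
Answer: -782/489 ≈ -1.5992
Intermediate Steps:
k = 129/2 (k = -⅙*(-387) = 129/2 ≈ 64.500)
(319 + 72)/(-309 + k) = (319 + 72)/(-309 + 129/2) = 391/(-489/2) = 391*(-2/489) = -782/489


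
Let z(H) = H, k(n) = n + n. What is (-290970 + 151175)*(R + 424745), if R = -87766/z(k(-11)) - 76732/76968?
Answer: -12685915615638085/211662 ≈ -5.9935e+10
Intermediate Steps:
k(n) = 2*n
R = 844185673/211662 (R = -87766/(2*(-11)) - 76732/76968 = -87766/(-22) - 76732*1/76968 = -87766*(-1/22) - 19183/19242 = 43883/11 - 19183/19242 = 844185673/211662 ≈ 3988.4)
(-290970 + 151175)*(R + 424745) = (-290970 + 151175)*(844185673/211662 + 424745) = -139795*90746561863/211662 = -12685915615638085/211662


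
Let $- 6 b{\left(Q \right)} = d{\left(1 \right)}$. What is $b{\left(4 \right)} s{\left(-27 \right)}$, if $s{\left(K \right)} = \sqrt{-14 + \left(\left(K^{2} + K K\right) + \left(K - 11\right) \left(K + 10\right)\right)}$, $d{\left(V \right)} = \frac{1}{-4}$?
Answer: $\frac{\sqrt{2090}}{24} \approx 1.9049$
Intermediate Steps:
$d{\left(V \right)} = - \frac{1}{4}$
$b{\left(Q \right)} = \frac{1}{24}$ ($b{\left(Q \right)} = \left(- \frac{1}{6}\right) \left(- \frac{1}{4}\right) = \frac{1}{24}$)
$s{\left(K \right)} = \sqrt{-14 + 2 K^{2} + \left(-11 + K\right) \left(10 + K\right)}$ ($s{\left(K \right)} = \sqrt{-14 + \left(\left(K^{2} + K^{2}\right) + \left(-11 + K\right) \left(10 + K\right)\right)} = \sqrt{-14 + \left(2 K^{2} + \left(-11 + K\right) \left(10 + K\right)\right)} = \sqrt{-14 + 2 K^{2} + \left(-11 + K\right) \left(10 + K\right)}$)
$b{\left(4 \right)} s{\left(-27 \right)} = \frac{\sqrt{-124 - -27 + 3 \left(-27\right)^{2}}}{24} = \frac{\sqrt{-124 + 27 + 3 \cdot 729}}{24} = \frac{\sqrt{-124 + 27 + 2187}}{24} = \frac{\sqrt{2090}}{24}$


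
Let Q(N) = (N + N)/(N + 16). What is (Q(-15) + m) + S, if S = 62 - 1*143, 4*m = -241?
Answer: -685/4 ≈ -171.25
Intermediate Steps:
m = -241/4 (m = (¼)*(-241) = -241/4 ≈ -60.250)
Q(N) = 2*N/(16 + N) (Q(N) = (2*N)/(16 + N) = 2*N/(16 + N))
S = -81 (S = 62 - 143 = -81)
(Q(-15) + m) + S = (2*(-15)/(16 - 15) - 241/4) - 81 = (2*(-15)/1 - 241/4) - 81 = (2*(-15)*1 - 241/4) - 81 = (-30 - 241/4) - 81 = -361/4 - 81 = -685/4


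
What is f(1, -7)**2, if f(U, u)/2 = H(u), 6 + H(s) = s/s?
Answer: 100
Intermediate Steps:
H(s) = -5 (H(s) = -6 + s/s = -6 + 1 = -5)
f(U, u) = -10 (f(U, u) = 2*(-5) = -10)
f(1, -7)**2 = (-10)**2 = 100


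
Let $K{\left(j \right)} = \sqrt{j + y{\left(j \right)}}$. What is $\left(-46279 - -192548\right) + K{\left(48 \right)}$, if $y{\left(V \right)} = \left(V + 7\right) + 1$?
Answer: $146269 + 2 \sqrt{26} \approx 1.4628 \cdot 10^{5}$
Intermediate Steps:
$y{\left(V \right)} = 8 + V$ ($y{\left(V \right)} = \left(7 + V\right) + 1 = 8 + V$)
$K{\left(j \right)} = \sqrt{8 + 2 j}$ ($K{\left(j \right)} = \sqrt{j + \left(8 + j\right)} = \sqrt{8 + 2 j}$)
$\left(-46279 - -192548\right) + K{\left(48 \right)} = \left(-46279 - -192548\right) + \sqrt{8 + 2 \cdot 48} = \left(-46279 + 192548\right) + \sqrt{8 + 96} = 146269 + \sqrt{104} = 146269 + 2 \sqrt{26}$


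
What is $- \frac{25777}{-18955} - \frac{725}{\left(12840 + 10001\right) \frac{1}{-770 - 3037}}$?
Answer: $\frac{52905994082}{432951155} \approx 122.2$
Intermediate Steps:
$- \frac{25777}{-18955} - \frac{725}{\left(12840 + 10001\right) \frac{1}{-770 - 3037}} = \left(-25777\right) \left(- \frac{1}{18955}\right) - \frac{725}{22841 \frac{1}{-3807}} = \frac{25777}{18955} - \frac{725}{22841 \left(- \frac{1}{3807}\right)} = \frac{25777}{18955} - \frac{725}{- \frac{22841}{3807}} = \frac{25777}{18955} - - \frac{2760075}{22841} = \frac{25777}{18955} + \frac{2760075}{22841} = \frac{52905994082}{432951155}$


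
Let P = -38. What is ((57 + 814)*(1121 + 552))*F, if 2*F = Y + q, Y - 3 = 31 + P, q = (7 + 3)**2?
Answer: 69944784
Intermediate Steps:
q = 100 (q = 10**2 = 100)
Y = -4 (Y = 3 + (31 - 38) = 3 - 7 = -4)
F = 48 (F = (-4 + 100)/2 = (1/2)*96 = 48)
((57 + 814)*(1121 + 552))*F = ((57 + 814)*(1121 + 552))*48 = (871*1673)*48 = 1457183*48 = 69944784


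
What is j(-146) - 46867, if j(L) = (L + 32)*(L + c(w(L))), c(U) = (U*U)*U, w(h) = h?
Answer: 354753281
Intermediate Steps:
c(U) = U³ (c(U) = U²*U = U³)
j(L) = (32 + L)*(L + L³) (j(L) = (L + 32)*(L + L³) = (32 + L)*(L + L³))
j(-146) - 46867 = -146*(32 - 146 + (-146)³ + 32*(-146)²) - 46867 = -146*(32 - 146 - 3112136 + 32*21316) - 46867 = -146*(32 - 146 - 3112136 + 682112) - 46867 = -146*(-2430138) - 46867 = 354800148 - 46867 = 354753281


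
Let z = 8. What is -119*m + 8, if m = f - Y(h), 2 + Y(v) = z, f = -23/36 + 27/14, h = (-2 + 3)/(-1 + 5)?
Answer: 20467/36 ≈ 568.53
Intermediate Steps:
h = 1/4 ≈ 0.25000
f = 325/252 (f = -23*1/36 + 27*(1/14) = -23/36 + 27/14 = 325/252 ≈ 1.2897)
Y(v) = 6 (Y(v) = -2 + 8 = 6)
m = -1187/252 (m = 325/252 - 1*6 = 325/252 - 6 = -1187/252 ≈ -4.7103)
-119*m + 8 = -119*(-1187/252) + 8 = 20179/36 + 8 = 20467/36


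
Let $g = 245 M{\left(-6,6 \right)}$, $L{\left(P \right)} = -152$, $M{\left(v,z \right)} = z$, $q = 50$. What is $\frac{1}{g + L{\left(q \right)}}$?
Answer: $\frac{1}{1318} \approx 0.00075873$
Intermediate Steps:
$g = 1470$ ($g = 245 \cdot 6 = 1470$)
$\frac{1}{g + L{\left(q \right)}} = \frac{1}{1470 - 152} = \frac{1}{1318}$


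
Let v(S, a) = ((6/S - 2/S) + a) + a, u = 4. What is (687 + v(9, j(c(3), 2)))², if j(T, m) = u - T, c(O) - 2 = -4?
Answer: 39627025/81 ≈ 4.8922e+5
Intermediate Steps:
c(O) = -2 (c(O) = 2 - 4 = -2)
j(T, m) = 4 - T
v(S, a) = 2*a + 4/S (v(S, a) = (4/S + a) + a = (a + 4/S) + a = 2*a + 4/S)
(687 + v(9, j(c(3), 2)))² = (687 + (2*(4 - 1*(-2)) + 4/9))² = (687 + (2*(4 + 2) + 4*(⅑)))² = (687 + (2*6 + 4/9))² = (687 + (12 + 4/9))² = (687 + 112/9)² = (6295/9)² = 39627025/81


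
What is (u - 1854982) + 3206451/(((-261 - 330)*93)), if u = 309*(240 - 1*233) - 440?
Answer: -33954626956/18321 ≈ -1.8533e+6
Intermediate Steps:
u = 1723 (u = 309*(240 - 233) - 440 = 309*7 - 440 = 2163 - 440 = 1723)
(u - 1854982) + 3206451/(((-261 - 330)*93)) = (1723 - 1854982) + 3206451/(((-261 - 330)*93)) = -1853259 + 3206451/((-591*93)) = -1853259 + 3206451/(-54963) = -1853259 + 3206451*(-1/54963) = -1853259 - 1068817/18321 = -33954626956/18321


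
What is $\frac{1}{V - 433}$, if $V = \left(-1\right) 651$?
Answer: $- \frac{1}{1084} \approx -0.00092251$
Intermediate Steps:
$V = -651$
$\frac{1}{V - 433} = \frac{1}{-651 - 433} = \frac{1}{-1084} = - \frac{1}{1084}$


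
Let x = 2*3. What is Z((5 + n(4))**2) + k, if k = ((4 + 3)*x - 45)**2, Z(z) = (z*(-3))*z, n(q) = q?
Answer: -19674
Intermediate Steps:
x = 6
Z(z) = -3*z**2 (Z(z) = (-3*z)*z = -3*z**2)
k = 9 (k = ((4 + 3)*6 - 45)**2 = (7*6 - 45)**2 = (42 - 45)**2 = (-3)**2 = 9)
Z((5 + n(4))**2) + k = -3*(5 + 4)**4 + 9 = -3*(9**2)**2 + 9 = -3*81**2 + 9 = -3*6561 + 9 = -19683 + 9 = -19674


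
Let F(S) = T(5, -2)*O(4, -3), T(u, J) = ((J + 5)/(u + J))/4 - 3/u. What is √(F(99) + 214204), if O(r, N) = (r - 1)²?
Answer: √21420085/10 ≈ 462.82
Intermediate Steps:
T(u, J) = -3/u + (5 + J)/(4*(J + u)) (T(u, J) = ((5 + J)/(J + u))*(¼) - 3/u = (5 + J)/(4*(J + u)) - 3/u = -3/u + (5 + J)/(4*(J + u)))
O(r, N) = (-1 + r)²
F(S) = -63/20 (F(S) = ((¼)*(-12*(-2) - 7*5 - 2*5)/(5*(-2 + 5)))*(-1 + 4)² = ((¼)*(⅕)*(24 - 35 - 10)/3)*3² = ((¼)*(⅕)*(⅓)*(-21))*9 = -7/20*9 = -63/20)
√(F(99) + 214204) = √(-63/20 + 214204) = √(4284017/20) = √21420085/10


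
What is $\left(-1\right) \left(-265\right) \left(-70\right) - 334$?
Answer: $-18884$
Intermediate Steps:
$\left(-1\right) \left(-265\right) \left(-70\right) - 334 = 265 \left(-70\right) - 334 = -18550 - 334 = -18884$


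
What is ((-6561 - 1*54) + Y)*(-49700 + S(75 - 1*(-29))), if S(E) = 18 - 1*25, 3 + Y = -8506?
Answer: 751768668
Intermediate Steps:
Y = -8509 (Y = -3 - 8506 = -8509)
S(E) = -7 (S(E) = 18 - 25 = -7)
((-6561 - 1*54) + Y)*(-49700 + S(75 - 1*(-29))) = ((-6561 - 1*54) - 8509)*(-49700 - 7) = ((-6561 - 54) - 8509)*(-49707) = (-6615 - 8509)*(-49707) = -15124*(-49707) = 751768668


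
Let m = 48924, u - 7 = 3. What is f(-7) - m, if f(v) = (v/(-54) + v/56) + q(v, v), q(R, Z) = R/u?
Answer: -52838671/1080 ≈ -48925.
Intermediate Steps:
u = 10 (u = 7 + 3 = 10)
q(R, Z) = R/10
f(v) = 751*v/7560 (f(v) = (v/(-54) + v/56) + v/10 = (v*(-1/54) + v*(1/56)) + v/10 = (-v/54 + v/56) + v/10 = -v/1512 + v/10 = 751*v/7560)
f(-7) - m = (751/7560)*(-7) - 1*48924 = -751/1080 - 48924 = -52838671/1080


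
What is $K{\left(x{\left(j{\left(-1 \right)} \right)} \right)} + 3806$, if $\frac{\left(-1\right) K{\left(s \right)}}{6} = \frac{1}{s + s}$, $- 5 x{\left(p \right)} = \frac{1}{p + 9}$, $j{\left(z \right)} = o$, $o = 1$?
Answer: $3956$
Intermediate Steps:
$j{\left(z \right)} = 1$
$x{\left(p \right)} = - \frac{1}{5 \left(9 + p\right)}$ ($x{\left(p \right)} = - \frac{1}{5 \left(p + 9\right)} = - \frac{1}{5 \left(9 + p\right)}$)
$K{\left(s \right)} = - \frac{3}{s}$ ($K{\left(s \right)} = - \frac{6}{s + s} = - \frac{6}{2 s} = - 6 \frac{1}{2 s} = - \frac{3}{s}$)
$K{\left(x{\left(j{\left(-1 \right)} \right)} \right)} + 3806 = - \frac{3}{\left(-1\right) \frac{1}{45 + 5 \cdot 1}} + 3806 = - \frac{3}{\left(-1\right) \frac{1}{45 + 5}} + 3806 = - \frac{3}{\left(-1\right) \frac{1}{50}} + 3806 = - \frac{3}{- \frac{1}{50}} + 3806 = \left(-3\right) \left(-50\right) + 3806 = 150 + 3806 = 3956$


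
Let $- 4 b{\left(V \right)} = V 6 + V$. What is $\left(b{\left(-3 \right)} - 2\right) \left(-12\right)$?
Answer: $-39$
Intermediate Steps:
$b{\left(V \right)} = - \frac{7 V}{4}$ ($b{\left(V \right)} = - \frac{V 6 + V}{4} = - \frac{6 V + V}{4} = - \frac{7 V}{4}$)
$\left(b{\left(-3 \right)} - 2\right) \left(-12\right) = \left(\left(- \frac{7}{4}\right) \left(-3\right) - 2\right) \left(-12\right) = \left(\frac{21}{4} - 2\right) \left(-12\right) = \frac{13}{4} \left(-12\right) = -39$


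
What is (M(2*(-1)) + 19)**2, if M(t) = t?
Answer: 289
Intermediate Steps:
(M(2*(-1)) + 19)**2 = (2*(-1) + 19)**2 = (-2 + 19)**2 = 17**2 = 289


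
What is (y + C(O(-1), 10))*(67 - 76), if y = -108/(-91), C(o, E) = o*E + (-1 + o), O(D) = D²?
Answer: -9162/91 ≈ -100.68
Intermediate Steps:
C(o, E) = -1 + o + E*o (C(o, E) = E*o + (-1 + o) = -1 + o + E*o)
y = 108/91 (y = -108*(-1/91) = 108/91 ≈ 1.1868)
(y + C(O(-1), 10))*(67 - 76) = (108/91 + (-1 + (-1)² + 10*(-1)²))*(67 - 76) = (108/91 + (-1 + 1 + 10*1))*(-9) = (108/91 + (-1 + 1 + 10))*(-9) = (108/91 + 10)*(-9) = (1018/91)*(-9) = -9162/91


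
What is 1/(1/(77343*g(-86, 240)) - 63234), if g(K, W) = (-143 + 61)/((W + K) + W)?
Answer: -3171063/200518997939 ≈ -1.5814e-5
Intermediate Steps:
g(K, W) = -82/(K + 2*W) (g(K, W) = -82/((K + W) + W) = -82/(K + 2*W))
1/(1/(77343*g(-86, 240)) - 63234) = 1/(1/(77343*((-82/(-86 + 2*240)))) - 63234) = 1/(1/(77343*((-82/(-86 + 480)))) - 63234) = 1/(1/(77343*((-82/394))) - 63234) = 1/(1/(77343*((-82*1/394))) - 63234) = 1/(1/(77343*(-41/197)) - 63234) = 1/((1/77343)*(-197/41) - 63234) = 1/(-197/3171063 - 63234) = 1/(-200518997939/3171063) = -3171063/200518997939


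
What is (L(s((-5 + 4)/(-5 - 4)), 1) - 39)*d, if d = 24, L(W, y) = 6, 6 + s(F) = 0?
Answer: -792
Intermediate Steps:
s(F) = -6 (s(F) = -6 + 0 = -6)
(L(s((-5 + 4)/(-5 - 4)), 1) - 39)*d = (6 - 39)*24 = -33*24 = -792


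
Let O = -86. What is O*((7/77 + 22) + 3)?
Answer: -23736/11 ≈ -2157.8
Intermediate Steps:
O*((7/77 + 22) + 3) = -86*((7/77 + 22) + 3) = -86*((7*(1/77) + 22) + 3) = -86*((1/11 + 22) + 3) = -86*(243/11 + 3) = -86*276/11 = -23736/11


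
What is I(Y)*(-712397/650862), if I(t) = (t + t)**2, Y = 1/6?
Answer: -712397/5857758 ≈ -0.12162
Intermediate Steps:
Y = 1/6 ≈ 0.16667
I(t) = 4*t**2 (I(t) = (2*t)**2 = 4*t**2)
I(Y)*(-712397/650862) = (4*(1/6)**2)*(-712397/650862) = (4*(1/36))*(-712397*1/650862) = (1/9)*(-712397/650862) = -712397/5857758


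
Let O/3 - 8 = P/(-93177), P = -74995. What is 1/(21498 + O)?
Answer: 31059/668526793 ≈ 4.6459e-5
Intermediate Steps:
O = 820411/31059 (O = 24 + 3*(-74995/(-93177)) = 24 + 3*(-74995*(-1/93177)) = 24 + 3*(74995/93177) = 24 + 74995/31059 = 820411/31059 ≈ 26.415)
1/(21498 + O) = 1/(21498 + 820411/31059) = 1/(668526793/31059) = 31059/668526793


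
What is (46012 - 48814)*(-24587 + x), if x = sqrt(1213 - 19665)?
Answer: 68892774 - 5604*I*sqrt(4613) ≈ 6.8893e+7 - 3.8062e+5*I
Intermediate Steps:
x = 2*I*sqrt(4613) (x = sqrt(-18452) = 2*I*sqrt(4613) ≈ 135.84*I)
(46012 - 48814)*(-24587 + x) = (46012 - 48814)*(-24587 + 2*I*sqrt(4613)) = -2802*(-24587 + 2*I*sqrt(4613)) = 68892774 - 5604*I*sqrt(4613)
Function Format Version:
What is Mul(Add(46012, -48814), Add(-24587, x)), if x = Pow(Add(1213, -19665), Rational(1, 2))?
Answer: Add(68892774, Mul(-5604, I, Pow(4613, Rational(1, 2)))) ≈ Add(6.8893e+7, Mul(-3.8062e+5, I))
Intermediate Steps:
x = Mul(2, I, Pow(4613, Rational(1, 2))) (x = Pow(-18452, Rational(1, 2)) = Mul(2, I, Pow(4613, Rational(1, 2))) ≈ Mul(135.84, I))
Mul(Add(46012, -48814), Add(-24587, x)) = Mul(Add(46012, -48814), Add(-24587, Mul(2, I, Pow(4613, Rational(1, 2))))) = Mul(-2802, Add(-24587, Mul(2, I, Pow(4613, Rational(1, 2))))) = Add(68892774, Mul(-5604, I, Pow(4613, Rational(1, 2))))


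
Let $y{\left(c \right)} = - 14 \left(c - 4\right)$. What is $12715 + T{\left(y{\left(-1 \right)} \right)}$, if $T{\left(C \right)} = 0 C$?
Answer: $12715$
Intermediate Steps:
$y{\left(c \right)} = 56 - 14 c$ ($y{\left(c \right)} = - 14 \left(-4 + c\right) = 56 - 14 c$)
$T{\left(C \right)} = 0$
$12715 + T{\left(y{\left(-1 \right)} \right)} = 12715 + 0 = 12715$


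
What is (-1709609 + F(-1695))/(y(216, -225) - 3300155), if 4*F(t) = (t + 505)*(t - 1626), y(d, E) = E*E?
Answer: 1443223/6499060 ≈ 0.22207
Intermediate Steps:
y(d, E) = E²
F(t) = (-1626 + t)*(505 + t)/4 (F(t) = ((t + 505)*(t - 1626))/4 = ((505 + t)*(-1626 + t))/4 = ((-1626 + t)*(505 + t))/4 = (-1626 + t)*(505 + t)/4)
(-1709609 + F(-1695))/(y(216, -225) - 3300155) = (-1709609 + (-410565/2 - 1121/4*(-1695) + (¼)*(-1695)²))/((-225)² - 3300155) = (-1709609 + (-410565/2 + 1900095/4 + (¼)*2873025))/(50625 - 3300155) = (-1709609 + (-410565/2 + 1900095/4 + 2873025/4))/(-3249530) = (-1709609 + 1975995/2)*(-1/3249530) = -1443223/2*(-1/3249530) = 1443223/6499060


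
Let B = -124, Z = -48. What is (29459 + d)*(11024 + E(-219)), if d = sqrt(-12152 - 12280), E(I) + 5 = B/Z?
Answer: 3896217881/12 + 132259*I*sqrt(1527)/3 ≈ 3.2468e+8 + 1.7228e+6*I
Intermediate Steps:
E(I) = -29/12 (E(I) = -5 - 124/(-48) = -5 - 124*(-1/48) = -5 + 31/12 = -29/12)
d = 4*I*sqrt(1527) (d = sqrt(-24432) = 4*I*sqrt(1527) ≈ 156.31*I)
(29459 + d)*(11024 + E(-219)) = (29459 + 4*I*sqrt(1527))*(11024 - 29/12) = (29459 + 4*I*sqrt(1527))*(132259/12) = 3896217881/12 + 132259*I*sqrt(1527)/3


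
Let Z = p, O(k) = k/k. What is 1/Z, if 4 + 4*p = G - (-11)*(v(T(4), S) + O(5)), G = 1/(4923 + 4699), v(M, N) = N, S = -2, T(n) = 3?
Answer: -38488/144329 ≈ -0.26667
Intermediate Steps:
O(k) = 1
G = 1/9622 ≈ 0.00010393
p = -144329/38488 (p = -1 + (1/9622 - (-11)*(-2 + 1))/4 = -1 + (1/9622 - (-11)*(-1))/4 = -1 + (1/9622 - 1*11)/4 = -1 + (1/9622 - 11)/4 = -1 + (¼)*(-105841/9622) = -1 - 105841/38488 = -144329/38488 ≈ -3.7500)
Z = -144329/38488 ≈ -3.7500
1/Z = 1/(-144329/38488) = -38488/144329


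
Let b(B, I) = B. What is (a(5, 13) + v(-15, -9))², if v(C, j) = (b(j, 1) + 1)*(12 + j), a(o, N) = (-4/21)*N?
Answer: 309136/441 ≈ 700.99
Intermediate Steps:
a(o, N) = -4*N/21 (a(o, N) = (-4*1/21)*N = -4*N/21)
v(C, j) = (1 + j)*(12 + j) (v(C, j) = (j + 1)*(12 + j) = (1 + j)*(12 + j))
(a(5, 13) + v(-15, -9))² = (-4/21*13 + (12 + (-9)² + 13*(-9)))² = (-52/21 + (12 + 81 - 117))² = (-52/21 - 24)² = (-556/21)² = 309136/441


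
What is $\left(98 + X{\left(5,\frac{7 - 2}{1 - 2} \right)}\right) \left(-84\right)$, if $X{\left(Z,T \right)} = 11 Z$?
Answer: $-12852$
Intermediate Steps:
$\left(98 + X{\left(5,\frac{7 - 2}{1 - 2} \right)}\right) \left(-84\right) = \left(98 + 11 \cdot 5\right) \left(-84\right) = \left(98 + 55\right) \left(-84\right) = 153 \left(-84\right) = -12852$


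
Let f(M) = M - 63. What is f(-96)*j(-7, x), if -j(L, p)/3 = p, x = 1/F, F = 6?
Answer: 159/2 ≈ 79.500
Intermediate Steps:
f(M) = -63 + M
x = ⅙ (x = 1/6 = ⅙ ≈ 0.16667)
j(L, p) = -3*p
f(-96)*j(-7, x) = (-63 - 96)*(-3*⅙) = -159*(-½) = 159/2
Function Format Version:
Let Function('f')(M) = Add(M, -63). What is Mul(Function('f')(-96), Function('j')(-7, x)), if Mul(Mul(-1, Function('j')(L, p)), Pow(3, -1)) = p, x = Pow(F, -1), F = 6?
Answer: Rational(159, 2) ≈ 79.500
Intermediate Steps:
Function('f')(M) = Add(-63, M)
x = Rational(1, 6) (x = Pow(6, -1) = Rational(1, 6) ≈ 0.16667)
Function('j')(L, p) = Mul(-3, p)
Mul(Function('f')(-96), Function('j')(-7, x)) = Mul(Add(-63, -96), Mul(-3, Rational(1, 6))) = Mul(-159, Rational(-1, 2)) = Rational(159, 2)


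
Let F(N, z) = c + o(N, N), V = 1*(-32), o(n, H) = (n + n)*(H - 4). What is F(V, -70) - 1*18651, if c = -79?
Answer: -16426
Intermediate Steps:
o(n, H) = 2*n*(-4 + H) (o(n, H) = (2*n)*(-4 + H) = 2*n*(-4 + H))
V = -32
F(N, z) = -79 + 2*N*(-4 + N)
F(V, -70) - 1*18651 = (-79 + 2*(-32)*(-4 - 32)) - 1*18651 = (-79 + 2*(-32)*(-36)) - 18651 = (-79 + 2304) - 18651 = 2225 - 18651 = -16426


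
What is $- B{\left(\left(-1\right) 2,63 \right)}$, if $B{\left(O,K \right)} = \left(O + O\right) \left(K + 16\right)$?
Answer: $316$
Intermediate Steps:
$B{\left(O,K \right)} = 2 O \left(16 + K\right)$
$- B{\left(\left(-1\right) 2,63 \right)} = - 2 \left(\left(-1\right) 2\right) \left(16 + 63\right) = - 2 \left(-2\right) 79 = \left(-1\right) \left(-316\right) = 316$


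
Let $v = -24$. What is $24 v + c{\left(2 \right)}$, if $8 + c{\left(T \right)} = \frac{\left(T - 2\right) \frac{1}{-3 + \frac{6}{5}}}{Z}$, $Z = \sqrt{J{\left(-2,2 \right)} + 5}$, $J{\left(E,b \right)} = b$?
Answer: $-584$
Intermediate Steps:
$Z = \sqrt{7}$ ($Z = \sqrt{2 + 5} = \sqrt{7} \approx 2.6458$)
$c{\left(T \right)} = -8 + \frac{\sqrt{7} \left(\frac{10}{9} - \frac{5 T}{9}\right)}{7}$ ($c{\left(T \right)} = -8 + \frac{\left(T - 2\right) \frac{1}{-3 + \frac{6}{5}}}{\sqrt{7}} = -8 + \frac{-2 + T}{-3 + 6 \cdot \frac{1}{5}} \frac{\sqrt{7}}{7} = -8 + \frac{-2 + T}{-3 + \frac{6}{5}} \frac{\sqrt{7}}{7} = -8 + \frac{-2 + T}{- \frac{9}{5}} \frac{\sqrt{7}}{7} = -8 + \left(-2 + T\right) \left(- \frac{5}{9}\right) \frac{\sqrt{7}}{7} = -8 + \left(\frac{10}{9} - \frac{5 T}{9}\right) \frac{\sqrt{7}}{7} = -8 + \frac{\sqrt{7} \left(\frac{10}{9} - \frac{5 T}{9}\right)}{7}$)
$24 v + c{\left(2 \right)} = 24 \left(-24\right) + \frac{\sqrt{7} \left(10 - 72 \sqrt{7} - 10\right)}{63} = -576 + \frac{\sqrt{7} \left(10 - 72 \sqrt{7} - 10\right)}{63} = -576 + \frac{\sqrt{7} \left(- 72 \sqrt{7}\right)}{63} = -576 - 8 = -584$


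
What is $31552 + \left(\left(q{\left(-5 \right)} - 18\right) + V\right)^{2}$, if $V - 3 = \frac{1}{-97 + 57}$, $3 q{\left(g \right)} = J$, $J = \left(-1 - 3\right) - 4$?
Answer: $\frac{458855929}{14400} \approx 31865.0$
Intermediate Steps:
$J = -8$ ($J = -4 - 4 = -8$)
$q{\left(g \right)} = - \frac{8}{3}$ ($q{\left(g \right)} = \frac{1}{3} \left(-8\right) = - \frac{8}{3}$)
$V = \frac{119}{40}$ ($V = 3 + \frac{1}{-97 + 57} = 3 + \frac{1}{-40} = 3 - \frac{1}{40} = \frac{119}{40} \approx 2.975$)
$31552 + \left(\left(q{\left(-5 \right)} - 18\right) + V\right)^{2} = 31552 + \left(\left(- \frac{8}{3} - 18\right) + \frac{119}{40}\right)^{2} = 31552 + \left(- \frac{62}{3} + \frac{119}{40}\right)^{2} = 31552 + \left(- \frac{2123}{120}\right)^{2} = 31552 + \frac{4507129}{14400} = \frac{458855929}{14400}$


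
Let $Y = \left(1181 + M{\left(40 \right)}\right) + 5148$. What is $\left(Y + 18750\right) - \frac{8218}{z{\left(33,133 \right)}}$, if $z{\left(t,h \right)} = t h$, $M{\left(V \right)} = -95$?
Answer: $\frac{15663794}{627} \approx 24982.0$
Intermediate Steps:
$z{\left(t,h \right)} = h t$
$Y = 6234$ ($Y = \left(1181 - 95\right) + 5148 = 1086 + 5148 = 6234$)
$\left(Y + 18750\right) - \frac{8218}{z{\left(33,133 \right)}} = \left(6234 + 18750\right) - \frac{8218}{133 \cdot 33} = 24984 - \frac{8218}{4389} = 24984 - \frac{1174}{627} = \frac{15663794}{627}$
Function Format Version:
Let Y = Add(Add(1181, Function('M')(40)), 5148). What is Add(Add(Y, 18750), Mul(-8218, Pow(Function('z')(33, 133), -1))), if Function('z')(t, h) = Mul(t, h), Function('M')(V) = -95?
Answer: Rational(15663794, 627) ≈ 24982.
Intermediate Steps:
Function('z')(t, h) = Mul(h, t)
Y = 6234 (Y = Add(Add(1181, -95), 5148) = Add(1086, 5148) = 6234)
Add(Add(Y, 18750), Mul(-8218, Pow(Function('z')(33, 133), -1))) = Add(Add(6234, 18750), Mul(-8218, Pow(Mul(133, 33), -1))) = Add(24984, Mul(-8218, Pow(4389, -1))) = Add(24984, Mul(-8218, Rational(1, 4389))) = Add(24984, Rational(-1174, 627)) = Rational(15663794, 627)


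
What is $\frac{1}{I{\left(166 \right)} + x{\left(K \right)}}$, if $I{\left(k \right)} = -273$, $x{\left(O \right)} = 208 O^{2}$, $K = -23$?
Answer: $\frac{1}{109759} \approx 9.1109 \cdot 10^{-6}$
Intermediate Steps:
$\frac{1}{I{\left(166 \right)} + x{\left(K \right)}} = \frac{1}{-273 + 208 \left(-23\right)^{2}} = \frac{1}{-273 + 208 \cdot 529} = \frac{1}{-273 + 110032} = \frac{1}{109759}$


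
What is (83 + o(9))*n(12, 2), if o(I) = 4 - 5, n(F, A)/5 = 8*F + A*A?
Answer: 41000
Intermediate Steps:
n(F, A) = 5*A² + 40*F (n(F, A) = 5*(8*F + A*A) = 5*(8*F + A²) = 5*(A² + 8*F) = 5*A² + 40*F)
o(I) = -1
(83 + o(9))*n(12, 2) = (83 - 1)*(5*2² + 40*12) = 82*(5*4 + 480) = 82*(20 + 480) = 82*500 = 41000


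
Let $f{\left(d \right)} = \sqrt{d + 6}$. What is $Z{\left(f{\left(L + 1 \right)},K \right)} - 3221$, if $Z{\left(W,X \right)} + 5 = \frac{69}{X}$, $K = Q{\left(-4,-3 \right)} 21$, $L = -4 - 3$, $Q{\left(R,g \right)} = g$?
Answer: $- \frac{67769}{21} \approx -3227.1$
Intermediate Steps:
$L = -7$ ($L = -4 - 3 = -7$)
$K = -63$ ($K = \left(-3\right) 21 = -63$)
$f{\left(d \right)} = \sqrt{6 + d}$
$Z{\left(W,X \right)} = -5 + \frac{69}{X}$
$Z{\left(f{\left(L + 1 \right)},K \right)} - 3221 = \left(-5 + \frac{69}{-63}\right) - 3221 = \left(-5 + 69 \left(- \frac{1}{63}\right)\right) - 3221 = \left(-5 - \frac{23}{21}\right) - 3221 = - \frac{128}{21} - 3221 = - \frac{67769}{21}$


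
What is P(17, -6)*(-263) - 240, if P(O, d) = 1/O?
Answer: -4343/17 ≈ -255.47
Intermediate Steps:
P(17, -6)*(-263) - 240 = -263/17 - 240 = -4343/17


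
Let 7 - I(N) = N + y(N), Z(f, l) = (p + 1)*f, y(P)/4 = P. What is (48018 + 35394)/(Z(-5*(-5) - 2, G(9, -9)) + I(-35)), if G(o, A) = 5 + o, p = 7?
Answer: 13902/61 ≈ 227.90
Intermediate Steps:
y(P) = 4*P
Z(f, l) = 8*f (Z(f, l) = (7 + 1)*f = 8*f)
I(N) = 7 - 5*N (I(N) = 7 - (N + 4*N) = 7 - 5*N)
(48018 + 35394)/(Z(-5*(-5) - 2, G(9, -9)) + I(-35)) = (48018 + 35394)/(8*(-5*(-5) - 2) + (7 - 5*(-35))) = 83412/(8*(25 - 2) + (7 + 175)) = 83412/(8*23 + 182) = 83412/(184 + 182) = 83412/366 = 83412*(1/366) = 13902/61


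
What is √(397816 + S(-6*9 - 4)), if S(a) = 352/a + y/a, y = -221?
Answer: √1338245426/58 ≈ 630.72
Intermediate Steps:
S(a) = 131/a (S(a) = 352/a - 221/a = 131/a)
√(397816 + S(-6*9 - 4)) = √(397816 + 131/(-6*9 - 4)) = √(397816 + 131/(-54 - 4)) = √(397816 + 131/(-58)) = √(397816 + 131*(-1/58)) = √(397816 - 131/58) = √(23073197/58) = √1338245426/58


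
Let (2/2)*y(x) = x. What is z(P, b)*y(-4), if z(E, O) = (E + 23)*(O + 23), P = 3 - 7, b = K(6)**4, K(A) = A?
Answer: -100244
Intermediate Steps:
y(x) = x
b = 1296 (b = 6**4 = 1296)
P = -4
z(E, O) = (23 + E)*(23 + O)
z(P, b)*y(-4) = (529 + 23*(-4) + 23*1296 - 4*1296)*(-4) = (529 - 92 + 29808 - 5184)*(-4) = 25061*(-4) = -100244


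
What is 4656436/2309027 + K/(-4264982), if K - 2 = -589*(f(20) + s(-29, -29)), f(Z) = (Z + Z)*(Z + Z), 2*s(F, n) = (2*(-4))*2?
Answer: 11012379007837/4923979296257 ≈ 2.2365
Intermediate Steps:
s(F, n) = -8 (s(F, n) = ((2*(-4))*2)/2 = (-8*2)/2 = (½)*(-16) = -8)
f(Z) = 4*Z² (f(Z) = (2*Z)*(2*Z) = 4*Z²)
K = -937686 (K = 2 - 589*(4*20² - 8) = 2 - 589*(4*400 - 8) = 2 - 589*(1600 - 8) = 2 - 589*1592 = 2 - 937688 = -937686)
4656436/2309027 + K/(-4264982) = 4656436/2309027 - 937686/(-4264982) = 4656436*(1/2309027) - 937686*(-1/4264982) = 4656436/2309027 + 468843/2132491 = 11012379007837/4923979296257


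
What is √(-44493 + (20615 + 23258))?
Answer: 2*I*√155 ≈ 24.9*I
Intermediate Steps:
√(-44493 + (20615 + 23258)) = √(-44493 + 43873) = √(-620) = 2*I*√155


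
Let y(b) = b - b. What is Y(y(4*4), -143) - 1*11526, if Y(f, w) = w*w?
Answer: 8923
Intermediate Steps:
y(b) = 0
Y(f, w) = w**2
Y(y(4*4), -143) - 1*11526 = (-143)**2 - 1*11526 = 20449 - 11526 = 8923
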